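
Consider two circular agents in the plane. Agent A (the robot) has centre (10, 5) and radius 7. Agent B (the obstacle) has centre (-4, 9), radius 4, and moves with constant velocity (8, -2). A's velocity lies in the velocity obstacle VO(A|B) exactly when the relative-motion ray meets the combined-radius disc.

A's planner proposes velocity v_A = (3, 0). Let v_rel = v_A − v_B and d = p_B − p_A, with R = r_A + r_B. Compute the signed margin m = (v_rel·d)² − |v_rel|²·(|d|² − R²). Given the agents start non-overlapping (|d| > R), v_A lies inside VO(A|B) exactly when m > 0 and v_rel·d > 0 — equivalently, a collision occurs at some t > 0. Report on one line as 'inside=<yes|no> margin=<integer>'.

d = (-14, 4),  |d|² = 212;  R = 7+4 = 11,  c = 212−11² = 91
v_rel = (-5, 2),  |v_rel|² = 29;  v_rel·d = (-5)·(-14) + (2)·(4) = 78
29·t² − 156·t + 91 = 0  ⇒  m = 78² − 29·91 = 3445
m = 3445 > 0,  v_rel·d = 78 > 0  ⇒  inside

inside=yes margin=3445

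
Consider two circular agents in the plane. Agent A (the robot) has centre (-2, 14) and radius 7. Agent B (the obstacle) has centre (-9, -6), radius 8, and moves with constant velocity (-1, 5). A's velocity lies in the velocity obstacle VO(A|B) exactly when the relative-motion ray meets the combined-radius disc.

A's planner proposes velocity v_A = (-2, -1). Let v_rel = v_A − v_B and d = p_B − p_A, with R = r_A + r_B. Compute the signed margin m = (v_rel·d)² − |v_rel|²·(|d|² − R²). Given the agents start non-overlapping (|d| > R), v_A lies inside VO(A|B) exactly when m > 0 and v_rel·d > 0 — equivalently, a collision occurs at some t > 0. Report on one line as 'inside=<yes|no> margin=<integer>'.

d = (-7, -20),  |d|² = 449;  R = 7+8 = 15,  c = 449−15² = 224
v_rel = (-1, -6),  |v_rel|² = 37;  v_rel·d = (-1)·(-7) + (-6)·(-20) = 127
37·t² − 254·t + 224 = 0  ⇒  m = 127² − 37·224 = 7841
m = 7841 > 0,  v_rel·d = 127 > 0  ⇒  inside

inside=yes margin=7841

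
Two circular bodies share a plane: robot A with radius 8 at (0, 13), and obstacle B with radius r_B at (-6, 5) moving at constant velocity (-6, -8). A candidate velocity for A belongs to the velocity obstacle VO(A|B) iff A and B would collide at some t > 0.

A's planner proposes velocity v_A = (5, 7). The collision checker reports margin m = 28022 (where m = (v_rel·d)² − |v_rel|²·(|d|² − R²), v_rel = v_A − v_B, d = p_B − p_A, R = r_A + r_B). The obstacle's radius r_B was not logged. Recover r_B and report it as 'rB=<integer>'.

m = 28022
d = (-6, -8);  v_rel = (11, 15),  |v_rel|² = 346
v_rel×d = (11)·(-8) − (15)·(-6) = 2
since m = R²·346 − 2²:  R² = (4 + 28022) / 346 = 81
R = √81 = 9  ⇒  r_B = 9 − 8 = 1

rB=1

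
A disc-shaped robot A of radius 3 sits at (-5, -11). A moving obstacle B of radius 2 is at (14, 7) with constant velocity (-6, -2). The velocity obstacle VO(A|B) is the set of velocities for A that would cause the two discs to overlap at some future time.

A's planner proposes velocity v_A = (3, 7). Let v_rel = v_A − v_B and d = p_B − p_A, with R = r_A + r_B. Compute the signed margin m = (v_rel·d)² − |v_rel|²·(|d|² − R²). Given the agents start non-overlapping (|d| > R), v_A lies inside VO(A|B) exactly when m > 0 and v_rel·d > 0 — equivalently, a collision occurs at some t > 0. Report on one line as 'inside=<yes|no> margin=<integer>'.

d = (19, 18),  |d|² = 685;  R = 3+2 = 5,  c = 685−5² = 660
v_rel = (9, 9),  |v_rel|² = 162;  v_rel·d = (9)·(19) + (9)·(18) = 333
162·t² − 666·t + 660 = 0  ⇒  m = 333² − 162·660 = 3969
m = 3969 > 0,  v_rel·d = 333 > 0  ⇒  inside

inside=yes margin=3969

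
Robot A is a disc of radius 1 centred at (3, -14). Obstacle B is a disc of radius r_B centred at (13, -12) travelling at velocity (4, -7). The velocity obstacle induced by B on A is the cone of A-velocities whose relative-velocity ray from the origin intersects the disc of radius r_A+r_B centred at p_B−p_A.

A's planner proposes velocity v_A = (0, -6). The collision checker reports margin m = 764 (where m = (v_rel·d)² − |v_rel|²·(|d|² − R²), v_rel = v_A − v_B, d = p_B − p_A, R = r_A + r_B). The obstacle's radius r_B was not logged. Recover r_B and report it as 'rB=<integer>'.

m = 764
d = (10, 2);  v_rel = (-4, 1),  |v_rel|² = 17
v_rel×d = (-4)·(2) − (1)·(10) = -18
since m = R²·17 − (-18)²:  R² = (324 + 764) / 17 = 64
R = √64 = 8  ⇒  r_B = 8 − 1 = 7

rB=7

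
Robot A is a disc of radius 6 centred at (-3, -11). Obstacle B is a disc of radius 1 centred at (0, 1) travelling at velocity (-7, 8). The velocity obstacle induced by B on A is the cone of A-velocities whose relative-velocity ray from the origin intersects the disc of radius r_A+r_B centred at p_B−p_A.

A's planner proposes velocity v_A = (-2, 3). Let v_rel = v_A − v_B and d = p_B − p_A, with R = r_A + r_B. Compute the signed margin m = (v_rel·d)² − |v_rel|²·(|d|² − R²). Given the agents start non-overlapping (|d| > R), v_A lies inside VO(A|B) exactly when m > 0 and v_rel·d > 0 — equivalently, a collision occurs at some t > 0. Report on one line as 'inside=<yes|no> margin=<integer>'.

d = (3, 12),  |d|² = 153;  R = 6+1 = 7,  c = 153−7² = 104
v_rel = (5, -5),  |v_rel|² = 50;  v_rel·d = (5)·(3) + (-5)·(12) = -45
50·t² + 90·t + 104 = 0  ⇒  m = (-45)² − 50·104 = -3175
m = -3175 < 0,  v_rel·d = -45 < 0  ⇒  outside

inside=no margin=-3175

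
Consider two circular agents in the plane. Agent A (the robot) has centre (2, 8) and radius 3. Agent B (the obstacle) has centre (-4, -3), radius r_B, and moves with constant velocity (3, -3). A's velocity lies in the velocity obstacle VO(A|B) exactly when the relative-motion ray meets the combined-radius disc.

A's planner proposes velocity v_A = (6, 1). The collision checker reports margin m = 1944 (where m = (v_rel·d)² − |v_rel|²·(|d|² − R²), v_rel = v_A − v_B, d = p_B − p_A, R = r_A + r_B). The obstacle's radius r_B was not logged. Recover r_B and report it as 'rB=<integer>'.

m = 1944
d = (-6, -11);  v_rel = (3, 4),  |v_rel|² = 25
v_rel×d = (3)·(-11) − (4)·(-6) = -9
since m = R²·25 − (-9)²:  R² = (81 + 1944) / 25 = 81
R = √81 = 9  ⇒  r_B = 9 − 3 = 6

rB=6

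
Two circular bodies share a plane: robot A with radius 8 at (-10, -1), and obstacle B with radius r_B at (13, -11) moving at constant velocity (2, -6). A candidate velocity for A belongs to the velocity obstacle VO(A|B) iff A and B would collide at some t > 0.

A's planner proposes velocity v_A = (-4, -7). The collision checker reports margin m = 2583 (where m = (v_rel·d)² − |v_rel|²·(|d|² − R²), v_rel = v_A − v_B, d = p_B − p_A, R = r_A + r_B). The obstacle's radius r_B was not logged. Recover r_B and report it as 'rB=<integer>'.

m = 2583
d = (23, -10);  v_rel = (-6, -1),  |v_rel|² = 37
v_rel×d = (-6)·(-10) − (-1)·(23) = 83
since m = R²·37 − 83²:  R² = (6889 + 2583) / 37 = 256
R = √256 = 16  ⇒  r_B = 16 − 8 = 8

rB=8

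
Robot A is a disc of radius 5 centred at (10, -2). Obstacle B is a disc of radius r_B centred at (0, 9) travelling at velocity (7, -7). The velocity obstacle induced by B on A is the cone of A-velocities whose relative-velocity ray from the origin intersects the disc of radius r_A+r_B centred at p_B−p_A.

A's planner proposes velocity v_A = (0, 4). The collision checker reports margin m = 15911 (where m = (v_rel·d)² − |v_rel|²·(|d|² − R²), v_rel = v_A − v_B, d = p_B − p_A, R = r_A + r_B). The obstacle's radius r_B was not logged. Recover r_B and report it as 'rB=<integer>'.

m = 15911
d = (-10, 11);  v_rel = (-7, 11),  |v_rel|² = 170
v_rel×d = (-7)·(11) − (11)·(-10) = 33
since m = R²·170 − 33²:  R² = (1089 + 15911) / 170 = 100
R = √100 = 10  ⇒  r_B = 10 − 5 = 5

rB=5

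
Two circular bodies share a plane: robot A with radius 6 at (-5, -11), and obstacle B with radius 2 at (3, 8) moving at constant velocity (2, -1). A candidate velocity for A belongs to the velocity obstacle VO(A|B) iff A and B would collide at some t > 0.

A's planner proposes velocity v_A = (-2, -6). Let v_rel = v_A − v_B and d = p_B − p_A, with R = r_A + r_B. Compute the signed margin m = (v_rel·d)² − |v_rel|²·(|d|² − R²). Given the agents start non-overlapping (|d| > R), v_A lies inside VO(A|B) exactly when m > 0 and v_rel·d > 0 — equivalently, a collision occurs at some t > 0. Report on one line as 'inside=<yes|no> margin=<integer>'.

d = (8, 19),  |d|² = 425;  R = 6+2 = 8,  c = 425−8² = 361
v_rel = (-4, -5),  |v_rel|² = 41;  v_rel·d = (-4)·(8) + (-5)·(19) = -127
41·t² + 254·t + 361 = 0  ⇒  m = (-127)² − 41·361 = 1328
m = 1328 > 0,  v_rel·d = -127 < 0  ⇒  outside

inside=no margin=1328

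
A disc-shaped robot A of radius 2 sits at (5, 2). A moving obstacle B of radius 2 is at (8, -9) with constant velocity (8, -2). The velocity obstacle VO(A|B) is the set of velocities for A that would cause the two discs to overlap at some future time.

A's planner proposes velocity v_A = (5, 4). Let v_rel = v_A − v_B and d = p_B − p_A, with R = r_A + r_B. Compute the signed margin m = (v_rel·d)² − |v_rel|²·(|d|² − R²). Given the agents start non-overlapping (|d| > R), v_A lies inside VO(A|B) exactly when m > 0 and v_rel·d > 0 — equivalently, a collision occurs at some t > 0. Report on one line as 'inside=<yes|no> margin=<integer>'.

d = (3, -11),  |d|² = 130;  R = 2+2 = 4,  c = 130−4² = 114
v_rel = (-3, 6),  |v_rel|² = 45;  v_rel·d = (-3)·(3) + (6)·(-11) = -75
45·t² + 150·t + 114 = 0  ⇒  m = (-75)² − 45·114 = 495
m = 495 > 0,  v_rel·d = -75 < 0  ⇒  outside

inside=no margin=495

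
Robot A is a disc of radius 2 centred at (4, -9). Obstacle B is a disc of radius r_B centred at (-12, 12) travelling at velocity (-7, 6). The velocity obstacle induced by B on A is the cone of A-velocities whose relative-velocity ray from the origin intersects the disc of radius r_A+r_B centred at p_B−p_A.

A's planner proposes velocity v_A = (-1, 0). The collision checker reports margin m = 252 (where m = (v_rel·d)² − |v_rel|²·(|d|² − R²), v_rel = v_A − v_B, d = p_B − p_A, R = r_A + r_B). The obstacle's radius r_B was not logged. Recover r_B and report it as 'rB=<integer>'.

m = 252
d = (-16, 21);  v_rel = (6, -6),  |v_rel|² = 72
v_rel×d = (6)·(21) − (-6)·(-16) = 30
since m = R²·72 − 30²:  R² = (900 + 252) / 72 = 16
R = √16 = 4  ⇒  r_B = 4 − 2 = 2

rB=2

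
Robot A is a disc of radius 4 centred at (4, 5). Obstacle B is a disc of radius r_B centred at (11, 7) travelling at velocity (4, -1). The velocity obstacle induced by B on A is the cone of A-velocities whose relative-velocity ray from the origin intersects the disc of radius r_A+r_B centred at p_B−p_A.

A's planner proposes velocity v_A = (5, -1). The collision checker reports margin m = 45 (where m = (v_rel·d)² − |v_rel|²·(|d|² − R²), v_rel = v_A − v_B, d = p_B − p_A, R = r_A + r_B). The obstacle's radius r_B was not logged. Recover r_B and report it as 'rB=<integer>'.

m = 45
d = (7, 2);  v_rel = (1, 0),  |v_rel|² = 1
v_rel×d = (1)·(2) − (0)·(7) = 2
since m = R²·1 − 2²:  R² = (4 + 45) / 1 = 49
R = √49 = 7  ⇒  r_B = 7 − 4 = 3

rB=3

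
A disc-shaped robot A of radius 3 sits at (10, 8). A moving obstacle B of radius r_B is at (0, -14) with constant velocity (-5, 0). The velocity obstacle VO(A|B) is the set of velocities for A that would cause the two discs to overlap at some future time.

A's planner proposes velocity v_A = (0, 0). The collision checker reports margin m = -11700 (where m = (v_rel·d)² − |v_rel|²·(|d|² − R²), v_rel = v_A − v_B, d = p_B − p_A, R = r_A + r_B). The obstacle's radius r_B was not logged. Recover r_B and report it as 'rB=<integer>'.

m = -11700
d = (-10, -22);  v_rel = (5, 0),  |v_rel|² = 25
v_rel×d = (5)·(-22) − (0)·(-10) = -110
since m = R²·25 − (-110)²:  R² = (12100 + -11700) / 25 = 16
R = √16 = 4  ⇒  r_B = 4 − 3 = 1

rB=1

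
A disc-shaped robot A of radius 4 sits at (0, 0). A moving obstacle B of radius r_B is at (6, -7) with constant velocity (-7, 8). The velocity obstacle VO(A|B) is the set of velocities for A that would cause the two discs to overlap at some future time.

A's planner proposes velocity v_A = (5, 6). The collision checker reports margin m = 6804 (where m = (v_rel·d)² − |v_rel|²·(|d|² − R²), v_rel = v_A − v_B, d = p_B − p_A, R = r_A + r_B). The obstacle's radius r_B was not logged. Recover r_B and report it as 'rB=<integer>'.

m = 6804
d = (6, -7);  v_rel = (12, -2),  |v_rel|² = 148
v_rel×d = (12)·(-7) − (-2)·(6) = -72
since m = R²·148 − (-72)²:  R² = (5184 + 6804) / 148 = 81
R = √81 = 9  ⇒  r_B = 9 − 4 = 5

rB=5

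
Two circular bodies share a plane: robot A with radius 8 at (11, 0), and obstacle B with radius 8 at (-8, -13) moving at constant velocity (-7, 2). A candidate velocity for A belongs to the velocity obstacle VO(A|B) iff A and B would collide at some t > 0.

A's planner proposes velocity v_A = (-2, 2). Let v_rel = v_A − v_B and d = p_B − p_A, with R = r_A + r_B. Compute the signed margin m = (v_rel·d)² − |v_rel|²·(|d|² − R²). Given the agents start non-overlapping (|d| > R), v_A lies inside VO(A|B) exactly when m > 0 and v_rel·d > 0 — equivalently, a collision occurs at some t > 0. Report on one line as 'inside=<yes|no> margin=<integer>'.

d = (-19, -13),  |d|² = 530;  R = 8+8 = 16,  c = 530−16² = 274
v_rel = (5, 0),  |v_rel|² = 25;  v_rel·d = (5)·(-19) + (0)·(-13) = -95
25·t² + 190·t + 274 = 0  ⇒  m = (-95)² − 25·274 = 2175
m = 2175 > 0,  v_rel·d = -95 < 0  ⇒  outside

inside=no margin=2175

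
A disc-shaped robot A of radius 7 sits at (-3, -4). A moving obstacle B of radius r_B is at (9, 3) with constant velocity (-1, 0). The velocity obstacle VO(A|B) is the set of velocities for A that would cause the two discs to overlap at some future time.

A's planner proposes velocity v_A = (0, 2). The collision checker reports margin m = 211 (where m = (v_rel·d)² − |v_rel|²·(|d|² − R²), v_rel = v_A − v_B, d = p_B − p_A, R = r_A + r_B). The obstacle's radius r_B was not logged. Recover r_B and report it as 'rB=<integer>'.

m = 211
d = (12, 7);  v_rel = (1, 2),  |v_rel|² = 5
v_rel×d = (1)·(7) − (2)·(12) = -17
since m = R²·5 − (-17)²:  R² = (289 + 211) / 5 = 100
R = √100 = 10  ⇒  r_B = 10 − 7 = 3

rB=3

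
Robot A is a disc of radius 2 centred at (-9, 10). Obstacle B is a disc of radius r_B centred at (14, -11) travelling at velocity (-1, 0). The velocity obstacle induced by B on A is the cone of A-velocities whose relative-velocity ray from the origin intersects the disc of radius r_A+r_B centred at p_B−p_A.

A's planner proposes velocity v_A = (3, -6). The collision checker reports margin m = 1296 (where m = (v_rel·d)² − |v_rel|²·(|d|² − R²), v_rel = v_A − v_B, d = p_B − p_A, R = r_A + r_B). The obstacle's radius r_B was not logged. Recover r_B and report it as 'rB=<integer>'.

m = 1296
d = (23, -21);  v_rel = (4, -6),  |v_rel|² = 52
v_rel×d = (4)·(-21) − (-6)·(23) = 54
since m = R²·52 − 54²:  R² = (2916 + 1296) / 52 = 81
R = √81 = 9  ⇒  r_B = 9 − 2 = 7

rB=7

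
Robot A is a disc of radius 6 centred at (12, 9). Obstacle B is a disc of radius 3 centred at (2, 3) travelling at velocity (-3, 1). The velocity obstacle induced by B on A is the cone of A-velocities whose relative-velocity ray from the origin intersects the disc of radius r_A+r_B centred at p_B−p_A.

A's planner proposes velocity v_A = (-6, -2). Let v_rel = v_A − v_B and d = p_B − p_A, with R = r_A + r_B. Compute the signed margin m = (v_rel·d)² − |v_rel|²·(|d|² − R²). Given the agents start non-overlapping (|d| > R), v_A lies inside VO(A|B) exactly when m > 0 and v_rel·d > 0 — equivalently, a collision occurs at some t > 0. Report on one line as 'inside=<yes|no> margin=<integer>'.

d = (-10, -6),  |d|² = 136;  R = 6+3 = 9,  c = 136−9² = 55
v_rel = (-3, -3),  |v_rel|² = 18;  v_rel·d = (-3)·(-10) + (-3)·(-6) = 48
18·t² − 96·t + 55 = 0  ⇒  m = 48² − 18·55 = 1314
m = 1314 > 0,  v_rel·d = 48 > 0  ⇒  inside

inside=yes margin=1314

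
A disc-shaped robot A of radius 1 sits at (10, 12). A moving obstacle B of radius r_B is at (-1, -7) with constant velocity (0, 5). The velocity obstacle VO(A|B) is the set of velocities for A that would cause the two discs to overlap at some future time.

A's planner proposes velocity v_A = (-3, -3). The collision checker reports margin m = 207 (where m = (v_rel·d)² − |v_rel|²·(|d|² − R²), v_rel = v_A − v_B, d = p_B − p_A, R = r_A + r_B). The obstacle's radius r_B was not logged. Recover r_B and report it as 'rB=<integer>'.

m = 207
d = (-11, -19);  v_rel = (-3, -8),  |v_rel|² = 73
v_rel×d = (-3)·(-19) − (-8)·(-11) = -31
since m = R²·73 − (-31)²:  R² = (961 + 207) / 73 = 16
R = √16 = 4  ⇒  r_B = 4 − 1 = 3

rB=3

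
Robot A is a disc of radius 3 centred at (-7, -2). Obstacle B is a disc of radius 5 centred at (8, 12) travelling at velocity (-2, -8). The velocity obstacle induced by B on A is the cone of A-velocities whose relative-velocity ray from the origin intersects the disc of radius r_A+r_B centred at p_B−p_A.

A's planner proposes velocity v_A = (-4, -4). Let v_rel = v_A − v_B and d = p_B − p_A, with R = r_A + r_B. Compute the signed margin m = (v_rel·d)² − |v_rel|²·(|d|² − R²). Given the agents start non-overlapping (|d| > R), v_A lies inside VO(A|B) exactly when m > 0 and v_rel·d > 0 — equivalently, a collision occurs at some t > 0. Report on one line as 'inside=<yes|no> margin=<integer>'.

d = (15, 14),  |d|² = 421;  R = 3+5 = 8,  c = 421−8² = 357
v_rel = (-2, 4),  |v_rel|² = 20;  v_rel·d = (-2)·(15) + (4)·(14) = 26
20·t² − 52·t + 357 = 0  ⇒  m = 26² − 20·357 = -6464
m = -6464 < 0,  v_rel·d = 26 > 0  ⇒  outside

inside=no margin=-6464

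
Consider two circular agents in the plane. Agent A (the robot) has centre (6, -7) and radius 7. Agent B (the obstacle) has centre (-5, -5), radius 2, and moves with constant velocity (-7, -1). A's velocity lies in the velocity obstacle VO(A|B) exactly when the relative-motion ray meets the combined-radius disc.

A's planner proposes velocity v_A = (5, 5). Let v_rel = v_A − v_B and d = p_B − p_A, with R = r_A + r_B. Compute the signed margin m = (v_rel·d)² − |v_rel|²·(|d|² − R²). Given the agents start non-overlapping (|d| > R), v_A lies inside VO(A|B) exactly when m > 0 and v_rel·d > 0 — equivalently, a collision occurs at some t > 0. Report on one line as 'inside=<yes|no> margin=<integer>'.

d = (-11, 2),  |d|² = 125;  R = 7+2 = 9,  c = 125−9² = 44
v_rel = (12, 6),  |v_rel|² = 180;  v_rel·d = (12)·(-11) + (6)·(2) = -120
180·t² + 240·t + 44 = 0  ⇒  m = (-120)² − 180·44 = 6480
m = 6480 > 0,  v_rel·d = -120 < 0  ⇒  outside

inside=no margin=6480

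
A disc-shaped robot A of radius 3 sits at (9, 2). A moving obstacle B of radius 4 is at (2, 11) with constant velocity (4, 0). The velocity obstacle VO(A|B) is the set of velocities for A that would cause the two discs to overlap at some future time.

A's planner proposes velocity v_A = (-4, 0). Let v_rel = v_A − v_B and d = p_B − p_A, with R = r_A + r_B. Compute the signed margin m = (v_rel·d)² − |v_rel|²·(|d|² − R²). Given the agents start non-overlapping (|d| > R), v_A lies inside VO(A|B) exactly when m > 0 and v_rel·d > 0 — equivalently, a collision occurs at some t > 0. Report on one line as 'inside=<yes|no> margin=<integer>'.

d = (-7, 9),  |d|² = 130;  R = 3+4 = 7,  c = 130−7² = 81
v_rel = (-8, 0),  |v_rel|² = 64;  v_rel·d = (-8)·(-7) + (0)·(9) = 56
64·t² − 112·t + 81 = 0  ⇒  m = 56² − 64·81 = -2048
m = -2048 < 0,  v_rel·d = 56 > 0  ⇒  outside

inside=no margin=-2048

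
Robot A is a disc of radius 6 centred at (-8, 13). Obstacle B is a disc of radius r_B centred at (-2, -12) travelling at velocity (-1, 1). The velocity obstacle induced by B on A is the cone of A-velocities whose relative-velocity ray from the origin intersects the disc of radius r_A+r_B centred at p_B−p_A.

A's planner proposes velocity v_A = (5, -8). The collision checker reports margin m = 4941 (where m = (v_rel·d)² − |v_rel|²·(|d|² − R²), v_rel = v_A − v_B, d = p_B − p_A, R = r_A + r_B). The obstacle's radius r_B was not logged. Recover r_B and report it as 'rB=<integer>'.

m = 4941
d = (6, -25);  v_rel = (6, -9),  |v_rel|² = 117
v_rel×d = (6)·(-25) − (-9)·(6) = -96
since m = R²·117 − (-96)²:  R² = (9216 + 4941) / 117 = 121
R = √121 = 11  ⇒  r_B = 11 − 6 = 5

rB=5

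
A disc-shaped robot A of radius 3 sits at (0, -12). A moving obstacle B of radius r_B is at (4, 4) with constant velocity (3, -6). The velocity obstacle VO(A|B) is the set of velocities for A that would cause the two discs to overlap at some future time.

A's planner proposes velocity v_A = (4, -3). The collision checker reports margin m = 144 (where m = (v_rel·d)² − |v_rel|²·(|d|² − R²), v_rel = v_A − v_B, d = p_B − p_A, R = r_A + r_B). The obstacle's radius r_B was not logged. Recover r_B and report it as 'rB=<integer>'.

m = 144
d = (4, 16);  v_rel = (1, 3),  |v_rel|² = 10
v_rel×d = (1)·(16) − (3)·(4) = 4
since m = R²·10 − 4²:  R² = (16 + 144) / 10 = 16
R = √16 = 4  ⇒  r_B = 4 − 3 = 1

rB=1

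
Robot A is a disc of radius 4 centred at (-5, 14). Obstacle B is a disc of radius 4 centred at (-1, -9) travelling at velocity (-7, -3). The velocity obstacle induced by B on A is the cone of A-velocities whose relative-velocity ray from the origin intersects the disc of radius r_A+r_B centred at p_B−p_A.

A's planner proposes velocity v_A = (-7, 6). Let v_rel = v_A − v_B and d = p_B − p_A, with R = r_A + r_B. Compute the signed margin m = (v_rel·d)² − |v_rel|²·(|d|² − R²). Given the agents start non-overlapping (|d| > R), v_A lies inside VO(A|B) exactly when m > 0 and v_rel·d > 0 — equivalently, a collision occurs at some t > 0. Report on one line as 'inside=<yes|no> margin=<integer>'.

d = (4, -23),  |d|² = 545;  R = 4+4 = 8,  c = 545−8² = 481
v_rel = (0, 9),  |v_rel|² = 81;  v_rel·d = (0)·(4) + (9)·(-23) = -207
81·t² + 414·t + 481 = 0  ⇒  m = (-207)² − 81·481 = 3888
m = 3888 > 0,  v_rel·d = -207 < 0  ⇒  outside

inside=no margin=3888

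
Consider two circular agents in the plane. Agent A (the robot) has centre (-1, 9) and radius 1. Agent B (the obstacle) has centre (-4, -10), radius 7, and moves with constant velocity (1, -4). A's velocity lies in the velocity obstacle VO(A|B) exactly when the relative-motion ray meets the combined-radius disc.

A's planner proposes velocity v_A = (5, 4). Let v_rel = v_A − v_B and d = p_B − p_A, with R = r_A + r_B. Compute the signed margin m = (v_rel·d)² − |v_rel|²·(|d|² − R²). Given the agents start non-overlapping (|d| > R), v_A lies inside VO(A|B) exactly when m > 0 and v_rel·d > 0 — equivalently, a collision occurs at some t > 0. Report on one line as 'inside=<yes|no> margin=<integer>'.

d = (-3, -19),  |d|² = 370;  R = 1+7 = 8,  c = 370−8² = 306
v_rel = (4, 8),  |v_rel|² = 80;  v_rel·d = (4)·(-3) + (8)·(-19) = -164
80·t² + 328·t + 306 = 0  ⇒  m = (-164)² − 80·306 = 2416
m = 2416 > 0,  v_rel·d = -164 < 0  ⇒  outside

inside=no margin=2416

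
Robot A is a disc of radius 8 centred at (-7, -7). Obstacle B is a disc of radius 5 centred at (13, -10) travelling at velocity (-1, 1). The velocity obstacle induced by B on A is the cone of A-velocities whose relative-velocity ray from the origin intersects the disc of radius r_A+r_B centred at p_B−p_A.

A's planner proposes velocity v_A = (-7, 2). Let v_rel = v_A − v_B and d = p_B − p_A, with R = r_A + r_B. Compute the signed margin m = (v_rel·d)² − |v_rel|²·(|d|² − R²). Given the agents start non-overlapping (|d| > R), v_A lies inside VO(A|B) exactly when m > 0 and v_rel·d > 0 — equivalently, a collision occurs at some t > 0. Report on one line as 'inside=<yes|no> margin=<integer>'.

d = (20, -3),  |d|² = 409;  R = 8+5 = 13,  c = 409−13² = 240
v_rel = (-6, 1),  |v_rel|² = 37;  v_rel·d = (-6)·(20) + (1)·(-3) = -123
37·t² + 246·t + 240 = 0  ⇒  m = (-123)² − 37·240 = 6249
m = 6249 > 0,  v_rel·d = -123 < 0  ⇒  outside

inside=no margin=6249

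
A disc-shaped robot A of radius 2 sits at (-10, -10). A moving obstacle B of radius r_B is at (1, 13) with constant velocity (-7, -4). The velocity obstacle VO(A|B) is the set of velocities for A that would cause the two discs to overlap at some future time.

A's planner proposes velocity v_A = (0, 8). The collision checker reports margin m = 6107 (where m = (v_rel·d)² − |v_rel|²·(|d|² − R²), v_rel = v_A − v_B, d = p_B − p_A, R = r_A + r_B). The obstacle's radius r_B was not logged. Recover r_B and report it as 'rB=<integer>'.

m = 6107
d = (11, 23);  v_rel = (7, 12),  |v_rel|² = 193
v_rel×d = (7)·(23) − (12)·(11) = 29
since m = R²·193 − 29²:  R² = (841 + 6107) / 193 = 36
R = √36 = 6  ⇒  r_B = 6 − 2 = 4

rB=4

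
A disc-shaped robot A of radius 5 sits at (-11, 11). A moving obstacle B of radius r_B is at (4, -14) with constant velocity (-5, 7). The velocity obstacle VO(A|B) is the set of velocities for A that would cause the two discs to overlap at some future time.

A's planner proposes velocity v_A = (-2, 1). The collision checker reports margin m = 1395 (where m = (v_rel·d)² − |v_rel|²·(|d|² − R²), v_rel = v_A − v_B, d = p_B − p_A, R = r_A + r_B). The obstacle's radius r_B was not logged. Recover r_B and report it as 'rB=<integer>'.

m = 1395
d = (15, -25);  v_rel = (3, -6),  |v_rel|² = 45
v_rel×d = (3)·(-25) − (-6)·(15) = 15
since m = R²·45 − 15²:  R² = (225 + 1395) / 45 = 36
R = √36 = 6  ⇒  r_B = 6 − 5 = 1

rB=1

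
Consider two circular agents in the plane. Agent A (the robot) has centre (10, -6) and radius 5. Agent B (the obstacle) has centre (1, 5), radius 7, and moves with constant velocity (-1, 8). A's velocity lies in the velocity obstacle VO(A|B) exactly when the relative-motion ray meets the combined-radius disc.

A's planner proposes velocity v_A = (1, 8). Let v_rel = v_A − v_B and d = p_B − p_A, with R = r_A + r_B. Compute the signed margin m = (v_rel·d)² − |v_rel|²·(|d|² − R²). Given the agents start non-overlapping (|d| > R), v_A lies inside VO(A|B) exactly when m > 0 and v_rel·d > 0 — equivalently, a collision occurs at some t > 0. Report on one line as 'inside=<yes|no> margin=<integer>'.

d = (-9, 11),  |d|² = 202;  R = 5+7 = 12,  c = 202−12² = 58
v_rel = (2, 0),  |v_rel|² = 4;  v_rel·d = (2)·(-9) + (0)·(11) = -18
4·t² + 36·t + 58 = 0  ⇒  m = (-18)² − 4·58 = 92
m = 92 > 0,  v_rel·d = -18 < 0  ⇒  outside

inside=no margin=92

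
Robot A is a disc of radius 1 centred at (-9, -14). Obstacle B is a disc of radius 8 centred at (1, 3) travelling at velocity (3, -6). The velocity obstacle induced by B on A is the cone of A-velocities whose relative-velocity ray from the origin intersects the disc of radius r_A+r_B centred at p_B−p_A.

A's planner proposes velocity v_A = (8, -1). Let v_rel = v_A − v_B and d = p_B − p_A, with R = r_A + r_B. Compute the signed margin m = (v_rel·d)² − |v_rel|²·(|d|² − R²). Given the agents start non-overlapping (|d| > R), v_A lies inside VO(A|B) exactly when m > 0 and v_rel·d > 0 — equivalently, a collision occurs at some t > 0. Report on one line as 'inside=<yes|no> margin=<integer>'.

d = (10, 17),  |d|² = 389;  R = 1+8 = 9,  c = 389−9² = 308
v_rel = (5, 5),  |v_rel|² = 50;  v_rel·d = (5)·(10) + (5)·(17) = 135
50·t² − 270·t + 308 = 0  ⇒  m = 135² − 50·308 = 2825
m = 2825 > 0,  v_rel·d = 135 > 0  ⇒  inside

inside=yes margin=2825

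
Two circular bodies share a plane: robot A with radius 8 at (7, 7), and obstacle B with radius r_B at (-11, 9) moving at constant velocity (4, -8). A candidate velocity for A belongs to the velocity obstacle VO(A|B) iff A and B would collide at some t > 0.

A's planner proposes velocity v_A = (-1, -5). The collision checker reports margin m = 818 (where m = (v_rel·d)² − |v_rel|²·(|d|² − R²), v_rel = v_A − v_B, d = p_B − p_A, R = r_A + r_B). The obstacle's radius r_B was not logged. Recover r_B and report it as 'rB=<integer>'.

m = 818
d = (-18, 2);  v_rel = (-5, 3),  |v_rel|² = 34
v_rel×d = (-5)·(2) − (3)·(-18) = 44
since m = R²·34 − 44²:  R² = (1936 + 818) / 34 = 81
R = √81 = 9  ⇒  r_B = 9 − 8 = 1

rB=1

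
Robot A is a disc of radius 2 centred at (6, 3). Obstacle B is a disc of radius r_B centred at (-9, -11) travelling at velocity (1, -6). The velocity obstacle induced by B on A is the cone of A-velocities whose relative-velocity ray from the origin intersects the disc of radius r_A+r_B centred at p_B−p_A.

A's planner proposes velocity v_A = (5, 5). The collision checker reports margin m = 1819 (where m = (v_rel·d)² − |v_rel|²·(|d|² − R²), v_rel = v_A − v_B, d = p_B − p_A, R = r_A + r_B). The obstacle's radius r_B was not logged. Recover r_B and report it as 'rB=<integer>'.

m = 1819
d = (-15, -14);  v_rel = (4, 11),  |v_rel|² = 137
v_rel×d = (4)·(-14) − (11)·(-15) = 109
since m = R²·137 − 109²:  R² = (11881 + 1819) / 137 = 100
R = √100 = 10  ⇒  r_B = 10 − 2 = 8

rB=8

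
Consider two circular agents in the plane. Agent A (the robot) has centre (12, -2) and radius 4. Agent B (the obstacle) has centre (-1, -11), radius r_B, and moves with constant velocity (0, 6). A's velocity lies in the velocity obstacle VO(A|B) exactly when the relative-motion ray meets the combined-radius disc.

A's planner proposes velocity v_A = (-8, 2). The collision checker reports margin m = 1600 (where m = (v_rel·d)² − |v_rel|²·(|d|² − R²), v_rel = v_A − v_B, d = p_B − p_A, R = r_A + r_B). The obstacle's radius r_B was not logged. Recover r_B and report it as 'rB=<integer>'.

m = 1600
d = (-13, -9);  v_rel = (-8, -4),  |v_rel|² = 80
v_rel×d = (-8)·(-9) − (-4)·(-13) = 20
since m = R²·80 − 20²:  R² = (400 + 1600) / 80 = 25
R = √25 = 5  ⇒  r_B = 5 − 4 = 1

rB=1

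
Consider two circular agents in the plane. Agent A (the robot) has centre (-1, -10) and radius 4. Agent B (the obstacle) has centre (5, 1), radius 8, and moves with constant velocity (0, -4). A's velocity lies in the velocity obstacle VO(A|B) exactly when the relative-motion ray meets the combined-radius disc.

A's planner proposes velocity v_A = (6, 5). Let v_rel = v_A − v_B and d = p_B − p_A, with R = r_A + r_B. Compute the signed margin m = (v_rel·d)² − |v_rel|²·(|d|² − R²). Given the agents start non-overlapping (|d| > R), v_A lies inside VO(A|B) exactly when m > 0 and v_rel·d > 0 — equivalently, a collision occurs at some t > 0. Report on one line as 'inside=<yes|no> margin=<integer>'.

d = (6, 11),  |d|² = 157;  R = 4+8 = 12,  c = 157−12² = 13
v_rel = (6, 9),  |v_rel|² = 117;  v_rel·d = (6)·(6) + (9)·(11) = 135
117·t² − 270·t + 13 = 0  ⇒  m = 135² − 117·13 = 16704
m = 16704 > 0,  v_rel·d = 135 > 0  ⇒  inside

inside=yes margin=16704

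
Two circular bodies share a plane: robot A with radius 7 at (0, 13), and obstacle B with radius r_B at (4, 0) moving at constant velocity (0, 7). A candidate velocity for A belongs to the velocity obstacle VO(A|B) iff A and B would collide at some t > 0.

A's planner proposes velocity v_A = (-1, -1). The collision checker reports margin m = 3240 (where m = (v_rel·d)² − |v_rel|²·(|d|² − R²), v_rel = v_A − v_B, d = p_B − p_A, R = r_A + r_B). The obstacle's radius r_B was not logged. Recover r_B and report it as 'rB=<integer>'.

m = 3240
d = (4, -13);  v_rel = (-1, -8),  |v_rel|² = 65
v_rel×d = (-1)·(-13) − (-8)·(4) = 45
since m = R²·65 − 45²:  R² = (2025 + 3240) / 65 = 81
R = √81 = 9  ⇒  r_B = 9 − 7 = 2

rB=2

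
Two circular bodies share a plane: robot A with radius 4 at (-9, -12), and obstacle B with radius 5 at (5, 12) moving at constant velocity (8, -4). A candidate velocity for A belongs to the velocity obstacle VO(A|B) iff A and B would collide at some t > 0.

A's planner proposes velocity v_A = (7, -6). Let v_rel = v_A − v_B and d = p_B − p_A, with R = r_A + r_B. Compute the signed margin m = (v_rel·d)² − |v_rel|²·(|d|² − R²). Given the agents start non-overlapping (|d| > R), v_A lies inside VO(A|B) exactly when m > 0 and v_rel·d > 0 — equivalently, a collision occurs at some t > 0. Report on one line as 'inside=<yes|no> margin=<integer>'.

d = (14, 24),  |d|² = 772;  R = 4+5 = 9,  c = 772−9² = 691
v_rel = (-1, -2),  |v_rel|² = 5;  v_rel·d = (-1)·(14) + (-2)·(24) = -62
5·t² + 124·t + 691 = 0  ⇒  m = (-62)² − 5·691 = 389
m = 389 > 0,  v_rel·d = -62 < 0  ⇒  outside

inside=no margin=389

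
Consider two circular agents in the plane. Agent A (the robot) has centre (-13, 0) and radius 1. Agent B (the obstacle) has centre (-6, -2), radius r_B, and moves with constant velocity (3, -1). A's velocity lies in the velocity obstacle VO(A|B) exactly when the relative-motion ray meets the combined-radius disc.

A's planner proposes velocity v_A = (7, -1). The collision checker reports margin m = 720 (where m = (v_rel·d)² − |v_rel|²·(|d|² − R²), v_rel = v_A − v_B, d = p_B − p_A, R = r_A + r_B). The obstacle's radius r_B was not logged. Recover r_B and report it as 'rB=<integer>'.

m = 720
d = (7, -2);  v_rel = (4, 0),  |v_rel|² = 16
v_rel×d = (4)·(-2) − (0)·(7) = -8
since m = R²·16 − (-8)²:  R² = (64 + 720) / 16 = 49
R = √49 = 7  ⇒  r_B = 7 − 1 = 6

rB=6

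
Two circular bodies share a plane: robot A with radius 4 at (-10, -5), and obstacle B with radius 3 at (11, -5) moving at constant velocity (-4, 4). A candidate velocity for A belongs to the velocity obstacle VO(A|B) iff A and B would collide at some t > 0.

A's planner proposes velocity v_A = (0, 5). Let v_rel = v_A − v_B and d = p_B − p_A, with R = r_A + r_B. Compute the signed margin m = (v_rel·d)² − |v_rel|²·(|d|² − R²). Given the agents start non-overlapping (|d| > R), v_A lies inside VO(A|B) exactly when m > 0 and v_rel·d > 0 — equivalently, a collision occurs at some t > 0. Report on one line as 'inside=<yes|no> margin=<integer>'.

d = (21, 0),  |d|² = 441;  R = 4+3 = 7,  c = 441−7² = 392
v_rel = (4, 1),  |v_rel|² = 17;  v_rel·d = (4)·(21) + (1)·(0) = 84
17·t² − 168·t + 392 = 0  ⇒  m = 84² − 17·392 = 392
m = 392 > 0,  v_rel·d = 84 > 0  ⇒  inside

inside=yes margin=392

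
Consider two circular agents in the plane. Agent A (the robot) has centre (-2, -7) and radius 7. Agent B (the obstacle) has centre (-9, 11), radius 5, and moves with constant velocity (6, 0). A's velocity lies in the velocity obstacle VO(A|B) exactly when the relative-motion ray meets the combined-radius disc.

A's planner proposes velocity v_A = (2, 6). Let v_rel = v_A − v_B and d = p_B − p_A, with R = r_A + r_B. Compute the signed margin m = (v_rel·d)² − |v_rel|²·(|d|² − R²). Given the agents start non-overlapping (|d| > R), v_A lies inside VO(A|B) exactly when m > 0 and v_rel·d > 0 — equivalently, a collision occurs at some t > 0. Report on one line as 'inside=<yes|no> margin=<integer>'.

d = (-7, 18),  |d|² = 373;  R = 7+5 = 12,  c = 373−12² = 229
v_rel = (-4, 6),  |v_rel|² = 52;  v_rel·d = (-4)·(-7) + (6)·(18) = 136
52·t² − 272·t + 229 = 0  ⇒  m = 136² − 52·229 = 6588
m = 6588 > 0,  v_rel·d = 136 > 0  ⇒  inside

inside=yes margin=6588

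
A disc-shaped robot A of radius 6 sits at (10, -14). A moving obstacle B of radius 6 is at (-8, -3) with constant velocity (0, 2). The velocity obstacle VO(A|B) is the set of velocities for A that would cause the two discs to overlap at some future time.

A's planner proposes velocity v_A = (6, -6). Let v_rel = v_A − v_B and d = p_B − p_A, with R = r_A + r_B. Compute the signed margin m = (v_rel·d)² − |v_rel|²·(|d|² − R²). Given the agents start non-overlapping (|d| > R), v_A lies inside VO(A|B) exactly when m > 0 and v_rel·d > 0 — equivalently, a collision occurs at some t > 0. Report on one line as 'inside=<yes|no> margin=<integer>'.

d = (-18, 11),  |d|² = 445;  R = 6+6 = 12,  c = 445−12² = 301
v_rel = (6, -8),  |v_rel|² = 100;  v_rel·d = (6)·(-18) + (-8)·(11) = -196
100·t² + 392·t + 301 = 0  ⇒  m = (-196)² − 100·301 = 8316
m = 8316 > 0,  v_rel·d = -196 < 0  ⇒  outside

inside=no margin=8316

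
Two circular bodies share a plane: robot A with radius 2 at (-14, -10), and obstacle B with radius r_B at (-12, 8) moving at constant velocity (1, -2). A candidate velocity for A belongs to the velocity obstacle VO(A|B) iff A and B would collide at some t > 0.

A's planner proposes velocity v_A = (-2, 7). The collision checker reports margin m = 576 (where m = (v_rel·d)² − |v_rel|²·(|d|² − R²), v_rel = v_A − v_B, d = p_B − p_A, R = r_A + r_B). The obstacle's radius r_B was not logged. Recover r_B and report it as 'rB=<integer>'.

m = 576
d = (2, 18);  v_rel = (-3, 9),  |v_rel|² = 90
v_rel×d = (-3)·(18) − (9)·(2) = -72
since m = R²·90 − (-72)²:  R² = (5184 + 576) / 90 = 64
R = √64 = 8  ⇒  r_B = 8 − 2 = 6

rB=6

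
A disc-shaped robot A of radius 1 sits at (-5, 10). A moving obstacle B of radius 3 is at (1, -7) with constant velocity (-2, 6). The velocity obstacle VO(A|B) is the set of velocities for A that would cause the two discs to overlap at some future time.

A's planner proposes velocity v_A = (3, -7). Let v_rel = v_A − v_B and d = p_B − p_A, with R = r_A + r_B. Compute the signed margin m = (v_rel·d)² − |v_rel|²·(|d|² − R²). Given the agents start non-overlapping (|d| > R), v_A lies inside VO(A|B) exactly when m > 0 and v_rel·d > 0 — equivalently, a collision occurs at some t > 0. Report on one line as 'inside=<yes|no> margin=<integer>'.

d = (6, -17),  |d|² = 325;  R = 1+3 = 4,  c = 325−4² = 309
v_rel = (5, -13),  |v_rel|² = 194;  v_rel·d = (5)·(6) + (-13)·(-17) = 251
194·t² − 502·t + 309 = 0  ⇒  m = 251² − 194·309 = 3055
m = 3055 > 0,  v_rel·d = 251 > 0  ⇒  inside

inside=yes margin=3055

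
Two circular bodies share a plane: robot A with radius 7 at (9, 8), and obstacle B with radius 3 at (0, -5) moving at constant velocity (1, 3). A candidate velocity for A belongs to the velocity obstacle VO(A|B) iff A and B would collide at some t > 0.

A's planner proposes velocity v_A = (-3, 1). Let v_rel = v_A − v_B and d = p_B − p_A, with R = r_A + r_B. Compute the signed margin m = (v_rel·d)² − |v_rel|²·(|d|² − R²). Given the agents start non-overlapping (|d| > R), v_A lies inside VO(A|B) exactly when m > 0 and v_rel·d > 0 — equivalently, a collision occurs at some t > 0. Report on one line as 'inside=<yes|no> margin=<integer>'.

d = (-9, -13),  |d|² = 250;  R = 7+3 = 10,  c = 250−10² = 150
v_rel = (-4, -2),  |v_rel|² = 20;  v_rel·d = (-4)·(-9) + (-2)·(-13) = 62
20·t² − 124·t + 150 = 0  ⇒  m = 62² − 20·150 = 844
m = 844 > 0,  v_rel·d = 62 > 0  ⇒  inside

inside=yes margin=844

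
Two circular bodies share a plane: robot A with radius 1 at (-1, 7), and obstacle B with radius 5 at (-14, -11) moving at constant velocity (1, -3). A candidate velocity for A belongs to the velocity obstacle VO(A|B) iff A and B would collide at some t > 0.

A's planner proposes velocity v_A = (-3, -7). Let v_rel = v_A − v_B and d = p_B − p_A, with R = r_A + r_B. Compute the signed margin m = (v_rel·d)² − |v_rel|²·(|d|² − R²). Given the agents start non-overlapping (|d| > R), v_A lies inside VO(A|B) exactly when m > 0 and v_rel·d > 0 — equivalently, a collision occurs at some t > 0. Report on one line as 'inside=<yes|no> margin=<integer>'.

d = (-13, -18),  |d|² = 493;  R = 1+5 = 6,  c = 493−6² = 457
v_rel = (-4, -4),  |v_rel|² = 32;  v_rel·d = (-4)·(-13) + (-4)·(-18) = 124
32·t² − 248·t + 457 = 0  ⇒  m = 124² − 32·457 = 752
m = 752 > 0,  v_rel·d = 124 > 0  ⇒  inside

inside=yes margin=752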